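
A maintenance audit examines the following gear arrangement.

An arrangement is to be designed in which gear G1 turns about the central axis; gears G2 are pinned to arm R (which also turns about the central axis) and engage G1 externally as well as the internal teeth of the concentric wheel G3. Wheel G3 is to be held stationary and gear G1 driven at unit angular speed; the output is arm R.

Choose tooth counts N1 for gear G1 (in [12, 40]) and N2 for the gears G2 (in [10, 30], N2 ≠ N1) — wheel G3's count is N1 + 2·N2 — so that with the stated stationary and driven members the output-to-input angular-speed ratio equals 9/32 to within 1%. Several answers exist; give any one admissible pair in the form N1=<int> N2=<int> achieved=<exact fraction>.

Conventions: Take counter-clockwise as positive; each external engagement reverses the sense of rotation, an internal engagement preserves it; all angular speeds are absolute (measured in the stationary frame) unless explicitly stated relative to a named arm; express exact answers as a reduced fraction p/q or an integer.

topology: planetary set — design target 9/32, arm = carrier (Willis)
Willis with ω_ring = 0: ω_arm/ω_sun = N1/(N1+N3); set equal to 9/32  ⇒  N3/N1 = 1/(9/32) − 1 = 23/9
N3 = N1 + 2·N2  ⇒  N2/N1 = (N3/N1 − 1)/2 = (23/9 − 1)/2 = 7/9
smallest multiple with N1 ≥ 12 and N2 ≥ 10: k = 2  ⇒  N1 = 2·9 = 18, N2 = 2·7 = 14 (N1 ≤ 40, N2 ≤ 30, N2 ≠ N1 ✓), N3 = 18 + 2·14 = 46
check: N1/(N1+N3) with N1 = 18, N3 = 46 gives 9/32; |achieved − target| = 0 ≤ 9/3200 ✓

N1=18 N2=14 achieved=9/32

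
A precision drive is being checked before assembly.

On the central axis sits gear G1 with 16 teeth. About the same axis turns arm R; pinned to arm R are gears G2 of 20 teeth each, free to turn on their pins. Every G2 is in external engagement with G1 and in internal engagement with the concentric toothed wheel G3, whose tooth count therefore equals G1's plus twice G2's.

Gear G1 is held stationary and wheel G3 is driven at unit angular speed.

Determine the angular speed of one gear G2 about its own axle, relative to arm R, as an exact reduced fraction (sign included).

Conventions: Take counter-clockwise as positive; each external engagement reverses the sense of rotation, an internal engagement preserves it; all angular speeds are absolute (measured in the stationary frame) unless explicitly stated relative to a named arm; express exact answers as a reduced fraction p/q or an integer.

class = planetary set [G3 = 16+2·20 = 56; Willis about the carrier]
ring teeth: 16 + 2·20 = 56
16(ω_sun−ω_arm) = −56(ω_ring−ω_arm),  ω_sun = 0, ω_ring = 1
16(0−ω_arm) = −56(1−ω_arm)  ⇒  72·ω_arm = 56  ⇒  ω_arm = 7/9
sun–planet mesh: 16·(0−7/9) = −20·(ω_p−ω_arm)  ⇒  ω_p−ω_arm = 28/45
exact speed ratio = 28/45

28/45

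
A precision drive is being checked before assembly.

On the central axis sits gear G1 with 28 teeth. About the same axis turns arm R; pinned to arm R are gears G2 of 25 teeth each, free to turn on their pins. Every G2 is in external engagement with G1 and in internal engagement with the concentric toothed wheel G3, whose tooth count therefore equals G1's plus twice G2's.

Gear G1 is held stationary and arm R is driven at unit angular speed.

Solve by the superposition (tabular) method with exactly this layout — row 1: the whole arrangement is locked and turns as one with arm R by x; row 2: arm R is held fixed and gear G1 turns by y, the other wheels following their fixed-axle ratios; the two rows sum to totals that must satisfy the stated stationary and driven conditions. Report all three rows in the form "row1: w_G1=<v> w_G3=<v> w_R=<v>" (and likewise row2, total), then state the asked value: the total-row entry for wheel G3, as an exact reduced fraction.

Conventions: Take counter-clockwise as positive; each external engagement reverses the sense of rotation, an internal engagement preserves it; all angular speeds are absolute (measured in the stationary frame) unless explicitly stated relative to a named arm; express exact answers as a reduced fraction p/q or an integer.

planetary set (28T centre, 25T on arm, 78T internal) — Willis relation
row 1 — lock + rotate with arm: ω_sun = ω_ring = ω_arm = x
row 2: sun turns y, ring = −(28/78)·y, arm 0
boundary: total ω_sun = x + y = 0 and total ω_arm = x = 1  ⇒  y = -1, x = 1
row 2 ring = −(28/78)·(-1) = 14/39
totals (row 1 + row 2): sun 1 + (-1) = 0, ring 1 + 14/39 = 53/39, arm 1 + 0 = 1
asked cell (total, ring) = 53/39

row1: w_G1=1 w_G3=1 w_R=1
row2: w_G1=-1 w_G3=14/39 w_R=0
total: w_G1=0 w_G3=53/39 w_R=1
asked value: 53/39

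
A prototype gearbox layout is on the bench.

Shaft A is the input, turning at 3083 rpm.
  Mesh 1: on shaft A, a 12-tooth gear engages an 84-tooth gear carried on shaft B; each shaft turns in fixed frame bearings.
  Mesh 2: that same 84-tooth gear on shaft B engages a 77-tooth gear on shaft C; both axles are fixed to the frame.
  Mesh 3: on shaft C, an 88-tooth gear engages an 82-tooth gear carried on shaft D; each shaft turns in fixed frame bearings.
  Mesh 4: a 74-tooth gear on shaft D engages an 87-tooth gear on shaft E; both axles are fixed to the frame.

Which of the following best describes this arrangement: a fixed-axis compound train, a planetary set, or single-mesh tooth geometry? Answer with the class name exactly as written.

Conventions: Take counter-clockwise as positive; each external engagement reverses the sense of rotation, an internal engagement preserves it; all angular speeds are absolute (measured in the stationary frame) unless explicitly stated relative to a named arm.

topology: fixed-axis compound train — 4 meshes, A→E
classification: fixed-axis compound train

fixed-axis compound train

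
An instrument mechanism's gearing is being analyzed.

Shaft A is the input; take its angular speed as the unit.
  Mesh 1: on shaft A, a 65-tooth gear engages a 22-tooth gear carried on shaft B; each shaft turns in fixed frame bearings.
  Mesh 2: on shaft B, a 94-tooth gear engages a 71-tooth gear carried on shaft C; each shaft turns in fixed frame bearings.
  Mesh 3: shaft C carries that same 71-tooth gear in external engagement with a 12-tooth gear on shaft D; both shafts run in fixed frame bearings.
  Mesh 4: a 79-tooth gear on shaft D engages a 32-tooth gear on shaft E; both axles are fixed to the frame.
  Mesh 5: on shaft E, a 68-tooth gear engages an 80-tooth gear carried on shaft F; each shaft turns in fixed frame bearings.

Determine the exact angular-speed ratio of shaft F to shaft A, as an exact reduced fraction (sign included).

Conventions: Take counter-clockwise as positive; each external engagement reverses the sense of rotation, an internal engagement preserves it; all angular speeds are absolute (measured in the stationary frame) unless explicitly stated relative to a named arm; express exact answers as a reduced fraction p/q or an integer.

class = fixed-axis compound train [5 meshes; 5 ratios multiply, 5 sense flips]
mesh 1 [65T→22T]: running ratio 65/22, sense −
mesh 2 [94T→71T]: running ratio 3055/781, sense +
mesh 3 [71T→12T]: running ratio 3055/132, sense −
mesh 4 [79T→32T]: running ratio 241345/4224, sense +
mesh 5 [68T→80T]: running ratio 820573/16896, sense −
ω_out/ω_in = -820573/16896

-820573/16896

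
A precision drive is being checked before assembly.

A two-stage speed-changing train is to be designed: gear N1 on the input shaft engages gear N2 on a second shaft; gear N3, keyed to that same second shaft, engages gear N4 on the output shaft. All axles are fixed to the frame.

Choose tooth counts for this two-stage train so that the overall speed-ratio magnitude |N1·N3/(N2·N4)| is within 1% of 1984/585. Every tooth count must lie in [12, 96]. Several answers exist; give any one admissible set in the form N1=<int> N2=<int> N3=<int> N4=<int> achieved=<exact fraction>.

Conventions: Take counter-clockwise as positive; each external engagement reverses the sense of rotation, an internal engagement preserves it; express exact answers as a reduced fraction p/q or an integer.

N1=31 N2=13 N3=64 N4=45 achieved=1984/585

class = fixed-axis compound train [2-stage, 1984/585 wanted]
target = 1984/585 in lowest terms: an exact hit needs N1·N3 = k·1984 and N2·N4 = k·585 for one integer k, every count in [12, 96]; additionally prefer no 1:1 stage (N1 ≠ N2, N3 ≠ N4)
k = 1: N1·N3 = 1984 = 31·64, N2·N4 = 585 = 13·45
achieved = 31·64/(13·45) = 1984/585; |achieved − target| = 0 ≤ 496/14625 ✓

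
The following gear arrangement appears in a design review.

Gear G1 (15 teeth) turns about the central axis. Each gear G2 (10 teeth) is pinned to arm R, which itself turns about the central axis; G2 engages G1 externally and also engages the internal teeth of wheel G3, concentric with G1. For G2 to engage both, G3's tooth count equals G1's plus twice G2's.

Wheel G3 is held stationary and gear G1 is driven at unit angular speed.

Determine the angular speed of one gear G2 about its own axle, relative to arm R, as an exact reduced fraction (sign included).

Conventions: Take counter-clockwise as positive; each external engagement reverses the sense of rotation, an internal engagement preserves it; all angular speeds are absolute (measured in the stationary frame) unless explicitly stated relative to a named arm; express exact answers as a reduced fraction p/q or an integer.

planetary set (15T centre, 10T on arm, 35T internal) — Willis relation
ring teeth: 15 + 2·10 = 35
15(ω_sun−ω_arm) = −35(ω_ring−ω_arm),  ω_ring = 0, ω_sun = 1
15(1−ω_arm) = −35(0−ω_arm)  ⇒  50·ω_arm = 15  ⇒  ω_arm = 3/10
sun–planet mesh: 15·(1−3/10) = −10·(ω_p−ω_arm)  ⇒  ω_p−ω_arm = -21/20
exact speed ratio = -21/20

-21/20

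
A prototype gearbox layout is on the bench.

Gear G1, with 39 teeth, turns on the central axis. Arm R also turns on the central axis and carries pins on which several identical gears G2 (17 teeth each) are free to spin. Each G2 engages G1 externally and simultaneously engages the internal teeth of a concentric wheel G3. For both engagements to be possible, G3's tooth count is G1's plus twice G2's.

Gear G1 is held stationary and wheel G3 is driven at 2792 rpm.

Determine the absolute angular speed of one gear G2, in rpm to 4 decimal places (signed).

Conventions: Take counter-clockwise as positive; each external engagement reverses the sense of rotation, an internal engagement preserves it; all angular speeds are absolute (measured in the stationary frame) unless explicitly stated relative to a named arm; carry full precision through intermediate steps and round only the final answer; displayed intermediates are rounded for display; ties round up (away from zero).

+5994.5882 rpm

planetary set (39T centre, 17T on arm, 73T internal) — Willis relation
normalise by the input: solve with ω_ring = 1, then scale by 2792 rpm
ring teeth: 39 + 2·17 = 73
39(ω_sun−ω_arm) = −73(ω_ring−ω_arm),  ω_sun = 0, ω_ring = 1
39(0−ω_arm) = −73(1−ω_arm)  ⇒  112·ω_arm = 73  ⇒  ω_arm = 73/112
sun–planet mesh: 39·(0−73/112) = −17·(ω_p−ω_arm)  ⇒  ω_p−ω_arm = 2847/1904
ω_p = 73/112 + 2847/1904 = 73/34
scale: ω_p = 73/34 × 2792 rpm = +5994.5882 rpm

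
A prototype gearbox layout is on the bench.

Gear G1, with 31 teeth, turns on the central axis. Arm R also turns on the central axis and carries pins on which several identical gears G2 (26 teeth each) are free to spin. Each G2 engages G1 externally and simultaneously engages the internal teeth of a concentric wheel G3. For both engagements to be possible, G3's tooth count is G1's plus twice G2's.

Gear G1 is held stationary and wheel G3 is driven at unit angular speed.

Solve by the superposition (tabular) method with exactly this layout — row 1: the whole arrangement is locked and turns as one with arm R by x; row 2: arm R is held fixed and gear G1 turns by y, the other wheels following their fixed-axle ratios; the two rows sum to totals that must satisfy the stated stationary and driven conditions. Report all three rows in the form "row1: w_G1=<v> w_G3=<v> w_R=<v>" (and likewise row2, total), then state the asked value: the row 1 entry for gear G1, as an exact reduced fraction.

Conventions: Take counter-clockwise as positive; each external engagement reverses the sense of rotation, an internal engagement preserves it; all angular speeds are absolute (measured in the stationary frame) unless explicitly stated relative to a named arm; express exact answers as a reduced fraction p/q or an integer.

row1: w_G1=83/114 w_G3=83/114 w_R=83/114
row2: w_G1=-83/114 w_G3=31/114 w_R=0
total: w_G1=0 w_G3=1 w_R=83/114
asked value: 83/114

recognized (axles ride arm R): planetary set, 31/26/83 teeth
superposition row 1 [locked train]: every member turns x
superposition row 2 [arm held]: sun y, ring −(31/83)·y, arm 0
boundary: total ω_sun = x + y = 0 and total ω_ring = x − (31/83)·y = 1  ⇒  y = -83/114, x = 83/114
row 2 ring = −(31/83)·(-83/114) = 31/114
totals (row 1 + row 2): sun 83/114 + (-83/114) = 0, ring 83/114 + 31/114 = 1, arm 83/114 + 0 = 83/114
asked cell (row1, sun) = 83/114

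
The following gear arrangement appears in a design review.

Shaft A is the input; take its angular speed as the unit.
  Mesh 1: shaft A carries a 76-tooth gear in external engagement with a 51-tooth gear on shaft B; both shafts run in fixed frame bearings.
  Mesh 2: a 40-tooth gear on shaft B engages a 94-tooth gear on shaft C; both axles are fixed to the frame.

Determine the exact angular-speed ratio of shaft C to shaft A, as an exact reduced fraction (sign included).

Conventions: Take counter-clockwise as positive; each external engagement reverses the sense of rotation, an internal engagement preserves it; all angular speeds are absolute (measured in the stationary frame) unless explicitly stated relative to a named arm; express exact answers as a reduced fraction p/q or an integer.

class = fixed-axis compound train [2 meshes; 2 ratios multiply, 2 sense flips]
mesh 1 [76T→51T]: running ratio 76/51, sense −
mesh 2 [40T→94T]: running ratio 1520/2397, sense +
ω_out/ω_in = 1520/2397

1520/2397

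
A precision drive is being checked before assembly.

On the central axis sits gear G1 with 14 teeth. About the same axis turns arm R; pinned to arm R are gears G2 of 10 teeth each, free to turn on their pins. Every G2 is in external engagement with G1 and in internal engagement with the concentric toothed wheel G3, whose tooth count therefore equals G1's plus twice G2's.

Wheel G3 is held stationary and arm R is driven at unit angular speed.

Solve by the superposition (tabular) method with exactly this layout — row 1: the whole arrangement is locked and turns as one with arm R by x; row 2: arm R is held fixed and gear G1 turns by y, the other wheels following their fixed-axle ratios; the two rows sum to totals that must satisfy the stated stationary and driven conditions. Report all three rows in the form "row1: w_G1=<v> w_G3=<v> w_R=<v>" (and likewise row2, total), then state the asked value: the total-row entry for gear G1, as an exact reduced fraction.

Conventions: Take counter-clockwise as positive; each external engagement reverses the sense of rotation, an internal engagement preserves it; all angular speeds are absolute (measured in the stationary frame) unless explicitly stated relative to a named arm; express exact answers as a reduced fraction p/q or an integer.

topology: planetary set — G1 14T / G2 10T / G3 34T, arm = carrier (Willis)
row 1 — lock + rotate with arm: ω_sun = ω_ring = ω_arm = x
superposition row 2 [arm held]: sun y, ring −(14/34)·y, arm 0
boundary: total ω_ring = x − (14/34)·y = 0 and total ω_arm = x = 1  ⇒  y = 17/7, x = 1
row 2 ring = −(14/34)·17/7 = -1
totals (row 1 + row 2): sun 1 + 17/7 = 24/7, ring 1 + (-1) = 0, arm 1 + 0 = 1
asked cell (total, sun) = 24/7

row1: w_G1=1 w_G3=1 w_R=1
row2: w_G1=17/7 w_G3=-1 w_R=0
total: w_G1=24/7 w_G3=0 w_R=1
asked value: 24/7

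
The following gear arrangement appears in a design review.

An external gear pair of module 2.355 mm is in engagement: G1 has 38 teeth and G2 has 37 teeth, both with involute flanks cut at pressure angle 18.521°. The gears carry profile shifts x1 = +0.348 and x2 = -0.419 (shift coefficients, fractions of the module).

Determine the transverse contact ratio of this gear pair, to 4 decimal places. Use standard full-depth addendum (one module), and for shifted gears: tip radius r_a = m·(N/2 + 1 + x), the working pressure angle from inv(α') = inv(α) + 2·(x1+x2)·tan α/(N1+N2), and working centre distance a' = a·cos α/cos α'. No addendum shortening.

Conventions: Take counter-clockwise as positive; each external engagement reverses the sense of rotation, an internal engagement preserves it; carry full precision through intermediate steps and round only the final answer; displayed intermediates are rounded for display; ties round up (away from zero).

recognized (one external pair, fixed centres): single-mesh tooth geometry, m = 2.355, N1 = 38, N2 = 37
base radii: r_b1 = 42.427535, r_b2 = 41.311021
tip radii: r_a1 = 47.919540, r_a2 = 44.935755
inv(α') = inv(18.521°) + 2·(+0.348-0.419)·tan α/(38+37) = 0.01111622  ⇒  α' = 18.19092°
a' = a·cos α / cos α' = 88.3125·cos 18.521°/cos 18.19092° = 88.143849
action lengths: √(r_a1²−r_b1²) = 22.275245, √(r_a2²−r_b2²) = 17.681109
base pitch p_b = π·m·cos α = 7.015265
CR = (22.275245 + 17.681109 − 88.143849·sin 18.19092°)/7.015265 = 1.773166
contact ratio ≈ 1.7732

1.7732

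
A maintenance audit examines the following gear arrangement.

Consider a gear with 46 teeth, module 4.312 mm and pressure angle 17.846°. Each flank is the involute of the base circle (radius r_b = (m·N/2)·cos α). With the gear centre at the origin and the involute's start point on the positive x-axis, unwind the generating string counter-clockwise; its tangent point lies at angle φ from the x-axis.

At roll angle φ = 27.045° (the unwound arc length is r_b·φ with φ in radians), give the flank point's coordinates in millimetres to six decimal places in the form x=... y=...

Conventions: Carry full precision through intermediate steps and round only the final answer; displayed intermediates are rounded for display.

topology: single-mesh involute geometry — m = 4.312, N = 46
pitch radius r_p = m·N/2 = 4.312·46/2 = 99.176000
base radius r_b = r_p·cos α = 99.176000·cos 17.846° = 94.404014
roll angle φ = 27.045° = 0.47202430 rad
x = r_b·(cos φ + φ·sin φ) = 104.342348
y = r_b·(sin φ − φ·cos φ) = 3.236345

x=104.342348 y=3.236345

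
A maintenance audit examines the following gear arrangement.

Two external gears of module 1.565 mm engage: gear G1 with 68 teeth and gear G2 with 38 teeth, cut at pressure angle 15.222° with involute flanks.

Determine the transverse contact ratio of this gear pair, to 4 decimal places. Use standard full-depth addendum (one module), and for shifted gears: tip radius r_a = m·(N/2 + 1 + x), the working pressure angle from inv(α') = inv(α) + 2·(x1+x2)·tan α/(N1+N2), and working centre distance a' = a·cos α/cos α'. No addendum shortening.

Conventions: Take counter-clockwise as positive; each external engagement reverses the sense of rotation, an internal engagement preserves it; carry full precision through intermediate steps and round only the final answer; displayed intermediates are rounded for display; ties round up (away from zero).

class = single-mesh tooth geometry [involute pair 68T × 38T, m = 1.565]
base radii: r_b1 = 51.343167, r_b2 = 28.691770
tip radii: r_a1 = 54.775000, r_a2 = 31.300000
no profile shift: α' = α, a' = a
action lengths: √(r_a1²−r_b1²) = 19.083496, √(r_a2²−r_b2²) = 12.508891
base pitch p_b = π·m·cos α = 4.744098
CR = (19.083496 + 12.508891 − 82.945000·sin 15.22200°)/4.744098 = 2.068754
contact ratio ≈ 2.0688

2.0688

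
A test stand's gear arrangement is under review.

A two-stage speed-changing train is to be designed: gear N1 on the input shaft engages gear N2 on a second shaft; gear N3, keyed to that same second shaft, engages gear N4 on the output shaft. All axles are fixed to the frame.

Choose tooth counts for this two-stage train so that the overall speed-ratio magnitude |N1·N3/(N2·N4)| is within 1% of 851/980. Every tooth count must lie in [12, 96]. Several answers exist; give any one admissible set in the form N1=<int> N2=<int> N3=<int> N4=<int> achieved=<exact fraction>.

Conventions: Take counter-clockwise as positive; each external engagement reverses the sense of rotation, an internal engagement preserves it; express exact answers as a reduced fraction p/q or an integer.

N1=23 N2=14 N3=37 N4=70 achieved=851/980

design class (target 851/980): fixed-axis compound train
target = 851/980 in lowest terms: an exact hit needs N1·N3 = k·851 and N2·N4 = k·980 for one integer k, every count in [12, 96]; additionally prefer no 1:1 stage (N1 ≠ N2, N3 ≠ N4)
k = 1: N1·N3 = 851 = 23·37, N2·N4 = 980 = 14·70
achieved = 23·37/(14·70) = 851/980; |achieved − target| = 0 ≤ 851/98000 ✓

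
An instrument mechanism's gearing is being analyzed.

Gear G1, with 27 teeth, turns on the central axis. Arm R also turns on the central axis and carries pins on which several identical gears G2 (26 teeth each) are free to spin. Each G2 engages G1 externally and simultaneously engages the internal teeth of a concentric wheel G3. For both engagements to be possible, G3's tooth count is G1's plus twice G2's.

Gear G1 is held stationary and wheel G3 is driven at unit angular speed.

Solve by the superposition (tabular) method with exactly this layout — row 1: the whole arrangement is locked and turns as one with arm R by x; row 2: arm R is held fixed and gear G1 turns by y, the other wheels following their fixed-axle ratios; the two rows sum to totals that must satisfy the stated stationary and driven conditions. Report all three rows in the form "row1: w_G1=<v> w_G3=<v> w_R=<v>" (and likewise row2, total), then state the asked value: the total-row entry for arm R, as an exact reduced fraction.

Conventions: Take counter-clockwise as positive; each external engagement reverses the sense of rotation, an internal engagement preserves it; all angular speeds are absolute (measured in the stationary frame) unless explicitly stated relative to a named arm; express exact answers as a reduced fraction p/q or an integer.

class = planetary set [G3 = 27+2·26 = 79; Willis about the carrier]
superposition row 1 [locked train]: every member turns x
row 2 (arm held, sun turns y): ω_ring = −(27/79)·y, ω_arm = 0
boundary: total ω_sun = x + y = 0 and total ω_ring = x − (27/79)·y = 1  ⇒  y = -79/106, x = 79/106
row 2 ring = −(27/79)·(-79/106) = 27/106
totals (row 1 + row 2): sun 79/106 + (-79/106) = 0, ring 79/106 + 27/106 = 1, arm 79/106 + 0 = 79/106
asked cell (total, arm) = 79/106

row1: w_G1=79/106 w_G3=79/106 w_R=79/106
row2: w_G1=-79/106 w_G3=27/106 w_R=0
total: w_G1=0 w_G3=1 w_R=79/106
asked value: 79/106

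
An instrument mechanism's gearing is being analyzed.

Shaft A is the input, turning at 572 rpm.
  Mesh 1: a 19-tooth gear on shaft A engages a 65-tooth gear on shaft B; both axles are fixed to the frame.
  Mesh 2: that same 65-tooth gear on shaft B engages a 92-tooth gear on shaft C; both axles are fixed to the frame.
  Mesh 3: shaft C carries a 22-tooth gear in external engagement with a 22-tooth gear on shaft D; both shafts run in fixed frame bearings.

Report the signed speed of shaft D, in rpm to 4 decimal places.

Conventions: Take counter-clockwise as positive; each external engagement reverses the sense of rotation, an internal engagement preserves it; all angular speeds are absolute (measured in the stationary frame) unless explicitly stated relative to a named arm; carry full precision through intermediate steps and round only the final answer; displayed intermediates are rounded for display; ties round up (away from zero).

-118.1304 rpm

class = fixed-axis compound train [3 meshes; 3 ratios multiply, 3 sense flips]
mesh 1 [19T→65T]: ω = 572.0000×19/65 = 167.2000 rpm, sense flips to −
mesh 2 [65T→92T]: ω = 167.2000×65/92 = 118.1304 rpm, sense flips to +
mesh 3 [22T→22T]: ω = 118.1304×22/22 = 118.1304 rpm, sense flips to −
signed output speed = -118.1304 rpm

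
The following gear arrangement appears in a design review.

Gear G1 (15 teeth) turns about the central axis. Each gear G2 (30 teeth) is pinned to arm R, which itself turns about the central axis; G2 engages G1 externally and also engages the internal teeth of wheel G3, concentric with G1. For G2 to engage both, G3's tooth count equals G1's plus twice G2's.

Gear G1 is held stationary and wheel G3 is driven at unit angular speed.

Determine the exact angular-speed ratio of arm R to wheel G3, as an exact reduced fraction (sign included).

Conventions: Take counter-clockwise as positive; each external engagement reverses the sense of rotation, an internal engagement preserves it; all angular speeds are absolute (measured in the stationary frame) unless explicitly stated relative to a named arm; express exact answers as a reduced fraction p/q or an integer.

5/6

topology: planetary set — G1 15T / G2 30T / G3 75T, arm = carrier (Willis)
ring teeth: 15 + 2·30 = 75
15(ω_sun−ω_arm) = −75(ω_ring−ω_arm),  ω_sun = 0, ω_ring = 1
15(0−ω_arm) = −75(1−ω_arm)  ⇒  90·ω_arm = 75  ⇒  ω_arm = 5/6
ω_out/ω_in = 5/6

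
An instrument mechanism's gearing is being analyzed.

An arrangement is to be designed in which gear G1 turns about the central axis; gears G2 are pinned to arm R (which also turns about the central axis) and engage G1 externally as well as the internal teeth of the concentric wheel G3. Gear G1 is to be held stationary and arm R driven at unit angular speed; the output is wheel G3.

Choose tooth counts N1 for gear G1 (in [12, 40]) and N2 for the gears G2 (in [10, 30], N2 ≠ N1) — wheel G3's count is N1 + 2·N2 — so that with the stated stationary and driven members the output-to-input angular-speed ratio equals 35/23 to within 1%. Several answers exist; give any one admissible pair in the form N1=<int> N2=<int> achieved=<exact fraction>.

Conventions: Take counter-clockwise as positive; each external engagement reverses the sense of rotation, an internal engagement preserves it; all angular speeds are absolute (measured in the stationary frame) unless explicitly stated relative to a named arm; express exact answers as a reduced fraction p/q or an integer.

N1=24 N2=11 achieved=35/23

planetary set to be sized for 35/23 (Willis relation)
Willis with ω_sun = 0: ω_ring/ω_arm = (N1+N3)/N3; set equal to 35/23  ⇒  N3/N1 = 1/(35/23 − 1) = 23/12
N3 = N1 + 2·N2  ⇒  N2/N1 = (N3/N1 − 1)/2 = (23/12 − 1)/2 = 11/24
smallest multiple with N1 ≥ 12 and N2 ≥ 10: k = 1  ⇒  N1 = 1·24 = 24, N2 = 1·11 = 11 (N1 ≤ 40, N2 ≤ 30, N2 ≠ N1 ✓), N3 = 24 + 2·11 = 46
check: (N1+N3)/N3 with N1 = 24, N3 = 46 gives 35/23; |achieved − target| = 0 ≤ 7/460 ✓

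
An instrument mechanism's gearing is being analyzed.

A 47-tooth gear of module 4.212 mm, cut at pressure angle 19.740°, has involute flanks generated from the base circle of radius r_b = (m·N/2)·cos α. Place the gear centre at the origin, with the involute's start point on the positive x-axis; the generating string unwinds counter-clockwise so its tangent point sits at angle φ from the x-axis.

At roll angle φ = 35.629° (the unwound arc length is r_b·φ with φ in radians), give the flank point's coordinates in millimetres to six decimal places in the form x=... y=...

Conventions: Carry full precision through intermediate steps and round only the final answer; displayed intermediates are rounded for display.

class = single-mesh tooth geometry [base-circle involute, m = 4.212, 47T]
pitch radius r_p = m·N/2 = 4.212·47/2 = 98.982000
base radius r_b = r_p·cos α = 98.982000·cos 19.740° = 93.165321
roll angle φ = 35.629° = 0.62184336 rad
x = r_b·(cos φ + φ·sin φ) = 109.474021
y = r_b·(sin φ − φ·cos φ) = 7.182713

x=109.474021 y=7.182713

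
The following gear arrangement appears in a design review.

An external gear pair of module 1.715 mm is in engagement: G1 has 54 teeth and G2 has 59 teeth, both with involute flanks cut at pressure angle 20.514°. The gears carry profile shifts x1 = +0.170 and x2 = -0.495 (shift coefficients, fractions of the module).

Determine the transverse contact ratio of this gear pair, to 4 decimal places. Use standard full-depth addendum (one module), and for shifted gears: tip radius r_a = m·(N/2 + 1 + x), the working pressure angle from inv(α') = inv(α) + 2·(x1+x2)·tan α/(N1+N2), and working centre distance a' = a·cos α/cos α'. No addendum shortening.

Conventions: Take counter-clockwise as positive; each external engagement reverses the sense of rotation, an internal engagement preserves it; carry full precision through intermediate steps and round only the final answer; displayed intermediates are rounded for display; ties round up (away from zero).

1.7955

recognized (one external pair, fixed centres): single-mesh tooth geometry, m = 1.715, N1 = 54, N2 = 59
base radii: r_b1 = 43.368642, r_b2 = 47.384257
tip radii: r_a1 = 48.311550, r_a2 = 51.458575
inv(α') = inv(20.514°) + 2·(+0.170-0.495)·tan α/(54+59) = 0.01397410  ⇒  α' = 19.58854°
a' = a·cos α / cos α' = 96.8975·cos 20.514°/cos 19.58854° = 96.327922
action lengths: √(r_a1²−r_b1²) = 21.287714, √(r_a2²−r_b2²) = 20.067813
base pitch p_b = π·m·cos α = 5.046171
CR = (21.287714 + 20.067813 − 96.327922·sin 19.58854°)/5.046171 = 1.795486
contact ratio ≈ 1.7955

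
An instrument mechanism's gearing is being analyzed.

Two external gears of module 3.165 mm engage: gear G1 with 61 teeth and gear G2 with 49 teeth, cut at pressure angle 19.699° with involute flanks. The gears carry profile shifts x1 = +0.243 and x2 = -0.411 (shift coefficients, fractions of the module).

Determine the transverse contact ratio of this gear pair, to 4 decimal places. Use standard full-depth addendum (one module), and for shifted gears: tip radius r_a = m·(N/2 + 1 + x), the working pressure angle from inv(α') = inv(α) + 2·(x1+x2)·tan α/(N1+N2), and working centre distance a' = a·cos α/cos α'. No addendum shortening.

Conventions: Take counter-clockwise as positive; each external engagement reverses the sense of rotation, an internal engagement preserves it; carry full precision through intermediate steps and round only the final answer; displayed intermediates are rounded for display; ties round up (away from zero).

class = single-mesh tooth geometry [involute pair 61T × 49T, m = 3.165]
base radii: r_b1 = 90.883073, r_b2 = 73.004436
tip radii: r_a1 = 100.466595, r_a2 = 79.406685
inv(α') = inv(19.699°) + 2·(+0.243-0.411)·tan α/(61+49) = 0.01312611  ⇒  α' = 19.19645°
a' = a·cos α / cos α' = 174.0750·cos 19.699°/cos 19.19645° = 173.536714
action lengths: √(r_a1²−r_b1²) = 42.822934, √(r_a2²−r_b2²) = 31.237381
base pitch p_b = π·m·cos α = 9.361233
CR = (42.822934 + 31.237381 − 173.536714·sin 19.19645°)/9.361233 = 1.816004
contact ratio ≈ 1.8160

1.8160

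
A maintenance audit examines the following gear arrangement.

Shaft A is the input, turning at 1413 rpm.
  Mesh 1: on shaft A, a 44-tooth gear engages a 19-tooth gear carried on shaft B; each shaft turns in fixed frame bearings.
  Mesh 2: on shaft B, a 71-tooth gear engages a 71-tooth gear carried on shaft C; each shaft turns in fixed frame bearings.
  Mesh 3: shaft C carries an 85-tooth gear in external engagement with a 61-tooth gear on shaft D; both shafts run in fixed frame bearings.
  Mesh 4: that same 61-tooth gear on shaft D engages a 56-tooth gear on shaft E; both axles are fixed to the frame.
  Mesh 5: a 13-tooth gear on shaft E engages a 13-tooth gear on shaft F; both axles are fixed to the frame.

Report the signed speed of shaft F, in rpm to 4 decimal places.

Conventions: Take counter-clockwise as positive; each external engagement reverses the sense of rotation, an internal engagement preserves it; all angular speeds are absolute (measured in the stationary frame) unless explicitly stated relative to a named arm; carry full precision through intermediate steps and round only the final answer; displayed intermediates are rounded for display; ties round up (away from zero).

-4966.7481 rpm

recognized (6 fixed axles, 5 meshes): fixed-axis compound train
mesh 1 [44T→19T]: ω = 1413.0000×44/19 = 3272.2105 rpm, sense flips to −
mesh 2 [71T→71T]: ω = 3272.2105×71/71 = 3272.2105 rpm, sense flips to +
mesh 3 [85T→61T]: ω = 3272.2105×85/61 = 4559.6376 rpm, sense flips to −
mesh 4 [61T→56T]: ω = 4559.6376×61/56 = 4966.7481 rpm, sense flips to +
mesh 5 [13T→13T]: ω = 4966.7481×13/13 = 4966.7481 rpm, sense flips to −
signed output speed = -4966.7481 rpm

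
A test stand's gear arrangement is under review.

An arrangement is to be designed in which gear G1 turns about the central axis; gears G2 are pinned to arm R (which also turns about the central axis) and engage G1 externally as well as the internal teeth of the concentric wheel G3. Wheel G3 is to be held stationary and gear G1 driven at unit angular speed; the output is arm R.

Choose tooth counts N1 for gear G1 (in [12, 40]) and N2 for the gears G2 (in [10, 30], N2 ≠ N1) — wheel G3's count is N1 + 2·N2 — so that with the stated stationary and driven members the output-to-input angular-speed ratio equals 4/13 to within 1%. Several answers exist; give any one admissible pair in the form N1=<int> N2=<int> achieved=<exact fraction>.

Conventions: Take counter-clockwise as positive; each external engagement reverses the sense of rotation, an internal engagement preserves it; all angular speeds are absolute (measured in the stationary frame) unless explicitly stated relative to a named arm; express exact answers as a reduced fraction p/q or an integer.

planetary set to be sized for 4/13 (Willis relation)
Willis with ω_ring = 0: ω_arm/ω_sun = N1/(N1+N3); set equal to 4/13  ⇒  N3/N1 = 1/(4/13) − 1 = 9/4
N3 = N1 + 2·N2  ⇒  N2/N1 = (N3/N1 − 1)/2 = (9/4 − 1)/2 = 5/8
smallest multiple with N1 ≥ 12 and N2 ≥ 10: k = 2  ⇒  N1 = 2·8 = 16, N2 = 2·5 = 10 (N1 ≤ 40, N2 ≤ 30, N2 ≠ N1 ✓), N3 = 16 + 2·10 = 36
check: N1/(N1+N3) with N1 = 16, N3 = 36 gives 4/13; |achieved − target| = 0 ≤ 1/325 ✓

N1=16 N2=10 achieved=4/13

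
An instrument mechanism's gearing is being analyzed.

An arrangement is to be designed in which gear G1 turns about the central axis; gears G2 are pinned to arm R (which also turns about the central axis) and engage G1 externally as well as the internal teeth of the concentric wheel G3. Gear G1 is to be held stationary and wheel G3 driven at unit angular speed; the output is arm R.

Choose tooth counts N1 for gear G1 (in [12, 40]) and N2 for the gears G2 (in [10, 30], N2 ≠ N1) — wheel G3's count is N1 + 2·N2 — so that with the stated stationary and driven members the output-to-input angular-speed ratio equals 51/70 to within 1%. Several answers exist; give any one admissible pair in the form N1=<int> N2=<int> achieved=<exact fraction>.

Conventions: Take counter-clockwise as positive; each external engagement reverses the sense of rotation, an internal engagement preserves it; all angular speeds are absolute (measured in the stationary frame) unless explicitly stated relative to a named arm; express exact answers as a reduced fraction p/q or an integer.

topology: planetary set — design target 51/70, arm = carrier (Willis)
Willis with ω_sun = 0: ω_arm/ω_ring = N3/(N1+N3); set equal to 51/70  ⇒  N3/N1 = (51/70)/(1 − 51/70) = 51/19
N3 = N1 + 2·N2  ⇒  N2/N1 = (N3/N1 − 1)/2 = (51/19 − 1)/2 = 16/19
smallest multiple with N1 ≥ 12 and N2 ≥ 10: k = 1  ⇒  N1 = 1·19 = 19, N2 = 1·16 = 16 (N1 ≤ 40, N2 ≤ 30, N2 ≠ N1 ✓), N3 = 19 + 2·16 = 51
check: N3/(N1+N3) with N1 = 19, N3 = 51 gives 51/70; |achieved − target| = 0 ≤ 51/7000 ✓

N1=19 N2=16 achieved=51/70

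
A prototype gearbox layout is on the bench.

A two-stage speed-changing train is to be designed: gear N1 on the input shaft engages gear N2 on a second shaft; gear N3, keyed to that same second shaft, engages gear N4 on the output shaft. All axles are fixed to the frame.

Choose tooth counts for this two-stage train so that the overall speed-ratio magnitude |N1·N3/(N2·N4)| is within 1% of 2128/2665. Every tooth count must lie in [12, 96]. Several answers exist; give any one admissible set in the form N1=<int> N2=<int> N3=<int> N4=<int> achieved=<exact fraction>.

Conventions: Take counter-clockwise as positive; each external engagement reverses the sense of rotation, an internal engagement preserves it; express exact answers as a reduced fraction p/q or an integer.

topology: fixed-axis compound train — 2 stages, target 2128/2665
target = 2128/2665 in lowest terms: an exact hit needs N1·N3 = k·2128 and N2·N4 = k·2665 for one integer k, every count in [12, 96]; additionally prefer no 1:1 stage (N1 ≠ N2, N3 ≠ N4)
k = 1: N1·N3 = 2128 = 28·76, N2·N4 = 2665 = 41·65
achieved = 28·76/(41·65) = 2128/2665; |achieved − target| = 0 ≤ 532/66625 ✓

N1=28 N2=41 N3=76 N4=65 achieved=2128/2665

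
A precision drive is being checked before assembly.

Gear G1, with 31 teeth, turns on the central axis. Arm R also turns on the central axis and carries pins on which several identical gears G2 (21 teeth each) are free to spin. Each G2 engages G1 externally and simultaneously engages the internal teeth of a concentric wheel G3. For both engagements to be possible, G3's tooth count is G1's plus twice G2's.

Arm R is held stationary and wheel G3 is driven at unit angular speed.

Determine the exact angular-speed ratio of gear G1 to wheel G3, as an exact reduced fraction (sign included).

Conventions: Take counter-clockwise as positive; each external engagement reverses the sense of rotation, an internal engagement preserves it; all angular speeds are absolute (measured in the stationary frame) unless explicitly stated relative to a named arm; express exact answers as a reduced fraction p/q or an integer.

-73/31

topology: planetary set — G1 31T / G2 21T / G3 73T, arm = carrier (Willis)
ring teeth: 31 + 2·21 = 73
31(ω_sun−ω_arm) = −73(ω_ring−ω_arm),  ω_arm = 0, ω_ring = 1
ω_sun = 0 − (73/31)(1−0) = -73/31
ω_out/ω_in = -73/31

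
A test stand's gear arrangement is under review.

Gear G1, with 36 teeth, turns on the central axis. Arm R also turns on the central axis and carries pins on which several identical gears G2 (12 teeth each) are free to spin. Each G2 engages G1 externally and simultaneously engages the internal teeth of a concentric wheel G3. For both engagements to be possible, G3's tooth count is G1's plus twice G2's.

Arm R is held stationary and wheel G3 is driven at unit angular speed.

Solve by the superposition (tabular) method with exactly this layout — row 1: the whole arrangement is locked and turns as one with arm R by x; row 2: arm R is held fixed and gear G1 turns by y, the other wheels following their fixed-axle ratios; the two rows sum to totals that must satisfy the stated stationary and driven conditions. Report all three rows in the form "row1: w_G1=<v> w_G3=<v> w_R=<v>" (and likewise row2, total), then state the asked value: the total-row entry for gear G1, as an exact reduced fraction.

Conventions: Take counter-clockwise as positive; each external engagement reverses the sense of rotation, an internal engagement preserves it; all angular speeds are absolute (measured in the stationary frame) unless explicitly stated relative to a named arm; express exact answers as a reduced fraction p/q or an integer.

row1: w_G1=0 w_G3=0 w_R=0
row2: w_G1=-5/3 w_G3=1 w_R=0
total: w_G1=-5/3 w_G3=1 w_R=0
asked value: -5/3

planetary set (36T centre, 12T on arm, 60T internal) — Willis relation
row 1: whole set turns with the arm by x
row 2: sun turns y, ring = −(36/60)·y, arm 0
boundary: total ω_arm = x = 0 and total ω_ring = x − (36/60)·y = 1  ⇒  y = -5/3, x = 0
row 2 ring = −(36/60)·(-5/3) = 1
totals (row 1 + row 2): sun 0 + (-5/3) = -5/3, ring 0 + 1 = 1, arm 0 + 0 = 0
asked cell (total, sun) = -5/3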